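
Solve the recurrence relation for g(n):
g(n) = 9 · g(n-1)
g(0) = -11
Pure geometric recurrence with ratio 9.
By induction g(n) = g(0) · (9)^n = - 11 \cdot 9^{n}.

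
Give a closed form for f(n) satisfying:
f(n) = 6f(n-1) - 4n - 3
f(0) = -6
First-order linear with linear forcing.
Homogeneous solution: f_h(n) = A·(6)^n.
Try particular f_p(n) = pn + q. Substituting:
  pn + q = 6(p(n-1) + q) - 4n - 3.
Matching the n-coefficient: p = 6p - 4 ⇒ p = \frac{4}{5}.
Matching constants: q = -6p + 6q - 3 ⇒ q = \frac{39}{25}.
General: f(n) = A·(6)^n + \frac{4 n}{5} + \frac{39}{25}.
Apply f(0) = -6: A + \frac{39}{25} = -6 ⇒ A = - \frac{189}{25}.
So f(n) = - \frac{189 \cdot 6^{n}}{25} + \frac{4 n}{5} + \frac{39}{25}.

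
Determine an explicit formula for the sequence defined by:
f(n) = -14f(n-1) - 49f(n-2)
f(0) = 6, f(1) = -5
Characteristic equation: x² + 14x + 49 = 0, which is (x - (-7))².
Repeated root r = -7.
General solution: f(n) = (A + Bn)·(-7)^n.
From f(0) = 6: A = 6.
From f(1) = -5: (A + B)·(-7) = -5 ⇒ B = - \frac{37}{7}.
So f(n) = \left(6 - \frac{37 n}{7}\right) \cdot (-7)^n.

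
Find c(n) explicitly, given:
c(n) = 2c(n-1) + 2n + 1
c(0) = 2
First-order linear with linear forcing.
Homogeneous solution: c_h(n) = A·(2)^n.
Try particular c_p(n) = pn + q. Substituting:
  pn + q = 2(p(n-1) + q) + 2n + 1.
Matching the n-coefficient: p = 2p + 2 ⇒ p = -2.
Matching constants: q = -2p + 2q + 1 ⇒ q = -5.
General: c(n) = A·(2)^n - 2 n - 5.
Apply c(0) = 2: A - 5 = 2 ⇒ A = 7.
So c(n) = 7 \cdot 2^{n} - 2 n - 5.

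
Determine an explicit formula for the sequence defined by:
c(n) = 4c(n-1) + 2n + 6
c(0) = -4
First-order linear with linear forcing.
Homogeneous solution: c_h(n) = A·(4)^n.
Try particular c_p(n) = pn + q. Substituting:
  pn + q = 4(p(n-1) + q) + 2n + 6.
Matching the n-coefficient: p = 4p + 2 ⇒ p = - \frac{2}{3}.
Matching constants: q = -4p + 4q + 6 ⇒ q = - \frac{26}{9}.
General: c(n) = A·(4)^n - \frac{2 n}{3} - \frac{26}{9}.
Apply c(0) = -4: A - \frac{26}{9} = -4 ⇒ A = - \frac{10}{9}.
So c(n) = - \frac{10 \cdot 4^{n}}{9} - \frac{2 n}{3} - \frac{26}{9}.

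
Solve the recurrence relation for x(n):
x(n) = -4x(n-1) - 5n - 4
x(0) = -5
First-order linear with linear forcing.
Homogeneous solution: x_h(n) = A·(-4)^n.
Try particular x_p(n) = pn + q. Substituting:
  pn + q = -4(p(n-1) + q) - 5n - 4.
Matching the n-coefficient: p = -4p - 5 ⇒ p = -1.
Matching constants: q = 4p - 4q - 4 ⇒ q = - \frac{8}{5}.
General: x(n) = A·(-4)^n - n - \frac{8}{5}.
Apply x(0) = -5: A - \frac{8}{5} = -5 ⇒ A = - \frac{17}{5}.
So x(n) = - \frac{17 \left(-4\right)^{n}}{5} - n - \frac{8}{5}.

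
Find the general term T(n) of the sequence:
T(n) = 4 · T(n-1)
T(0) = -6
Pure geometric recurrence with ratio 4.
By induction T(n) = T(0) · (4)^n = - 6 \cdot 4^{n}.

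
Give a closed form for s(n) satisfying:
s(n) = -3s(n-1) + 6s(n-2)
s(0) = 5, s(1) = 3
Characteristic equation: x² + 3x - 6 = 0.
Discriminant Δ = (-3)² + 4·(6) = 33.
Roots r₁,₂ = (-3 ± √33)/2, so r₁ = - \frac{3}{2} + \frac{\sqrt{33}}{2}, r₂ = - \frac{\sqrt{33}}{2} - \frac{3}{2}.
General solution: s(n) = A·r₁^n + B·r₂^n.
From the initial conditions, A + B = 5 and r₁A + r₂B = 3.
Since r₁ - r₂ = √33: A = (3 - (5)r₂)/√33 = \frac{7 \sqrt{33}}{22} + \frac{5}{2}, and B = 5 - A = \frac{5}{2} - \frac{7 \sqrt{33}}{22}.
So s(n) = \left(\frac{7 \sqrt{33}}{22} + \frac{5}{2}\right)\left(- \frac{3}{2} + \frac{\sqrt{33}}{2}\right)^n + \left(\frac{5}{2} - \frac{7 \sqrt{33}}{22}\right)\left(- \frac{\sqrt{33}}{2} - \frac{3}{2}\right)^n.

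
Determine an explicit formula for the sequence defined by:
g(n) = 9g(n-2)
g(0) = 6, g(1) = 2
Characteristic equation: x² - 9 = 0, which factors as (x - (3))(x - (-3)) = 0.
Roots r₁ = 3, r₂ = -3 (distinct).
General solution: g(n) = A·(3)^n + B·(-3)^n.
From g(0) = 6: A + B = 6.
From g(1) = 2: 3A - 3B = 2.
Solving: A = \frac{10}{3}, B = \frac{8}{3}.
So g(n) = \frac{8 \left(-3\right)^{n}}{3} + \frac{10 \cdot 3^{n}}{3}.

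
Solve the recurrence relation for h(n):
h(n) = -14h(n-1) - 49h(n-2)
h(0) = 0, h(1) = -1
Characteristic equation: x² + 14x + 49 = 0, which is (x - (-7))².
Repeated root r = -7.
General solution: h(n) = (A + Bn)·(-7)^n.
From h(0) = 0: A = 0.
From h(1) = -1: (A + B)·(-7) = -1 ⇒ B = \frac{1}{7}.
So h(n) = \left(\frac{n}{7}\right) \cdot (-7)^n.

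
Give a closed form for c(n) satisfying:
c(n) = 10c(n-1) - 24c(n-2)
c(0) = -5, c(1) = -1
Characteristic equation: x² - 10x + 24 = 0, which factors as (x - (6))(x - (4)) = 0.
Roots r₁ = 6, r₂ = 4 (distinct).
General solution: c(n) = A·(6)^n + B·(4)^n.
From c(0) = -5: A + B = -5.
From c(1) = -1: 6A + 4B = -1.
Solving: A = \frac{19}{2}, B = - \frac{29}{2}.
So c(n) = - \frac{29 \cdot 4^{n}}{2} + \frac{19 \cdot 6^{n}}{2}.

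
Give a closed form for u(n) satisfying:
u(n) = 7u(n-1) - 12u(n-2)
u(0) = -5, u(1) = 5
Characteristic equation: x² - 7x + 12 = 0, which factors as (x - (4))(x - (3)) = 0.
Roots r₁ = 4, r₂ = 3 (distinct).
General solution: u(n) = A·(4)^n + B·(3)^n.
From u(0) = -5: A + B = -5.
From u(1) = 5: 4A + 3B = 5.
Solving: A = 20, B = -25.
So u(n) = - 25 \cdot 3^{n} + 20 \cdot 4^{n}.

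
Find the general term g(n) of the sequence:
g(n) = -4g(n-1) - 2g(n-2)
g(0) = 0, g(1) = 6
Characteristic equation: x² + 4x + 2 = 0.
Discriminant Δ = (-4)² + 4·(-2) = 8.
Roots r₁,₂ = (-4 ± √8)/2, so r₁ = -2 + \sqrt{2}, r₂ = -2 - \sqrt{2}.
General solution: g(n) = A·r₁^n + B·r₂^n.
From the initial conditions, A + B = 0 and r₁A + r₂B = 6.
Since r₁ - r₂ = √8: A = (6 - (0)r₂)/√8 = \frac{3 \sqrt{2}}{2}, and B = 0 - A = - \frac{3 \sqrt{2}}{2}.
So g(n) = \left(\frac{3 \sqrt{2}}{2}\right)\left(-2 + \sqrt{2}\right)^n + \left(- \frac{3 \sqrt{2}}{2}\right)\left(-2 - \sqrt{2}\right)^n.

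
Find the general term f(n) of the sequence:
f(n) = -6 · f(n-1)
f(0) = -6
Pure geometric recurrence with ratio -6.
By induction f(n) = f(0) · (-6)^n = - 6 \left(-6\right)^{n}.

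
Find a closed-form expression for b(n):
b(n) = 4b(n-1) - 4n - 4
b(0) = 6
First-order linear with linear forcing.
Homogeneous solution: b_h(n) = A·(4)^n.
Try particular b_p(n) = pn + q. Substituting:
  pn + q = 4(p(n-1) + q) - 4n - 4.
Matching the n-coefficient: p = 4p - 4 ⇒ p = \frac{4}{3}.
Matching constants: q = -4p + 4q - 4 ⇒ q = \frac{28}{9}.
General: b(n) = A·(4)^n + \frac{4 n}{3} + \frac{28}{9}.
Apply b(0) = 6: A + \frac{28}{9} = 6 ⇒ A = \frac{26}{9}.
So b(n) = \frac{26 \cdot 4^{n}}{9} + \frac{4 n}{3} + \frac{28}{9}.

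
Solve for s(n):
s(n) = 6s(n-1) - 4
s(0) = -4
First-order linear non-homogeneous.
Homogeneous solution: s_h(n) = A·(6)^n.
Try constant particular solution s_p = K: K = 6K - 4 ⇒ K = \frac{4}{5}.
General: s(n) = A·(6)^n + \frac{4}{5}.
Apply s(0) = -4: A + \frac{4}{5} = -4 ⇒ A = - \frac{24}{5}.
So s(n) = \frac{4}{5} - \frac{24 \cdot 6^{n}}{5}.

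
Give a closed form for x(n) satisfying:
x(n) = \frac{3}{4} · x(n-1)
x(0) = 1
Pure geometric recurrence with ratio \frac{3}{4}.
By induction x(n) = x(0) · (\frac{3}{4})^n = \left(\frac{3}{4}\right)^{n}.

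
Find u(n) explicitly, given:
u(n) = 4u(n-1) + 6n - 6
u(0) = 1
First-order linear with linear forcing.
Homogeneous solution: u_h(n) = A·(4)^n.
Try particular u_p(n) = pn + q. Substituting:
  pn + q = 4(p(n-1) + q) + 6n - 6.
Matching the n-coefficient: p = 4p + 6 ⇒ p = -2.
Matching constants: q = -4p + 4q - 6 ⇒ q = - \frac{2}{3}.
General: u(n) = A·(4)^n - 2 n - \frac{2}{3}.
Apply u(0) = 1: A - \frac{2}{3} = 1 ⇒ A = \frac{5}{3}.
So u(n) = \frac{5 \cdot 4^{n}}{3} - 2 n - \frac{2}{3}.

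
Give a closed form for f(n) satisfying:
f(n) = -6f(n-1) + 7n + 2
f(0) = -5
First-order linear with linear forcing.
Homogeneous solution: f_h(n) = A·(-6)^n.
Try particular f_p(n) = pn + q. Substituting:
  pn + q = -6(p(n-1) + q) + 7n + 2.
Matching the n-coefficient: p = -6p + 7 ⇒ p = 1.
Matching constants: q = 6p - 6q + 2 ⇒ q = \frac{8}{7}.
General: f(n) = A·(-6)^n + n + \frac{8}{7}.
Apply f(0) = -5: A + \frac{8}{7} = -5 ⇒ A = - \frac{43}{7}.
So f(n) = - \frac{43 \left(-6\right)^{n}}{7} + n + \frac{8}{7}.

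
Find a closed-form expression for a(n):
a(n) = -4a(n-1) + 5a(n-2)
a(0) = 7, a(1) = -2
Characteristic equation: x² + 4x - 5 = 0, which factors as (x - (1))(x - (-5)) = 0.
Roots r₁ = 1, r₂ = -5 (distinct).
General solution: a(n) = A·(1)^n + B·(-5)^n.
From a(0) = 7: A + B = 7.
From a(1) = -2: A - 5B = -2.
Solving: A = \frac{11}{2}, B = \frac{3}{2}.
So a(n) = \frac{3 \left(-5\right)^{n}}{2} + \frac{11}{2}.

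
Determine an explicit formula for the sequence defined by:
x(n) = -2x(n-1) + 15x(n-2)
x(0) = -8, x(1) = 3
Characteristic equation: x² + 2x - 15 = 0, which factors as (x - (-5))(x - (3)) = 0.
Roots r₁ = -5, r₂ = 3 (distinct).
General solution: x(n) = A·(-5)^n + B·(3)^n.
From x(0) = -8: A + B = -8.
From x(1) = 3: -5A + 3B = 3.
Solving: A = - \frac{27}{8}, B = - \frac{37}{8}.
So x(n) = - \frac{27 \left(-5\right)^{n}}{8} - \frac{37 \cdot 3^{n}}{8}.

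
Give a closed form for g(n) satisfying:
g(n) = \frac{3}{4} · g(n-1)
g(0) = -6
Pure geometric recurrence with ratio \frac{3}{4}.
By induction g(n) = g(0) · (\frac{3}{4})^n = - 6 \left(\frac{3}{4}\right)^{n}.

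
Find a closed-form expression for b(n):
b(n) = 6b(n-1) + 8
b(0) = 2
First-order linear non-homogeneous.
Homogeneous solution: b_h(n) = A·(6)^n.
Try constant particular solution b_p = K: K = 6K + 8 ⇒ K = - \frac{8}{5}.
General: b(n) = A·(6)^n - \frac{8}{5}.
Apply b(0) = 2: A - \frac{8}{5} = 2 ⇒ A = \frac{18}{5}.
So b(n) = \frac{18 \cdot 6^{n}}{5} - \frac{8}{5}.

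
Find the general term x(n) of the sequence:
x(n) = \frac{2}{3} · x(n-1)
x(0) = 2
Pure geometric recurrence with ratio \frac{2}{3}.
By induction x(n) = x(0) · (\frac{2}{3})^n = 2 \left(\frac{2}{3}\right)^{n}.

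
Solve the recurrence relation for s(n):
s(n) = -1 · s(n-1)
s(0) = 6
Pure geometric recurrence with ratio -1.
By induction s(n) = s(0) · (-1)^n = 6 \left(-1\right)^{n}.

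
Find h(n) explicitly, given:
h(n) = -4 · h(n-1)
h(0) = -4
Pure geometric recurrence with ratio -4.
By induction h(n) = h(0) · (-4)^n = - 4 \left(-4\right)^{n}.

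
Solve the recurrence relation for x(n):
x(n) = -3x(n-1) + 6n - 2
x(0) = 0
First-order linear with linear forcing.
Homogeneous solution: x_h(n) = A·(-3)^n.
Try particular x_p(n) = pn + q. Substituting:
  pn + q = -3(p(n-1) + q) + 6n - 2.
Matching the n-coefficient: p = -3p + 6 ⇒ p = \frac{3}{2}.
Matching constants: q = 3p - 3q - 2 ⇒ q = \frac{5}{8}.
General: x(n) = A·(-3)^n + \frac{3 n}{2} + \frac{5}{8}.
Apply x(0) = 0: A + \frac{5}{8} = 0 ⇒ A = - \frac{5}{8}.
So x(n) = - \frac{5 \left(-3\right)^{n}}{8} + \frac{3 n}{2} + \frac{5}{8}.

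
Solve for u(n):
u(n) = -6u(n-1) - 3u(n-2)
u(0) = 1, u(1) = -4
Characteristic equation: x² + 6x + 3 = 0.
Discriminant Δ = (-6)² + 4·(-3) = 24.
Roots r₁,₂ = (-6 ± √24)/2, so r₁ = -3 + \sqrt{6}, r₂ = -3 - \sqrt{6}.
General solution: u(n) = A·r₁^n + B·r₂^n.
From the initial conditions, A + B = 1 and r₁A + r₂B = -4.
Since r₁ - r₂ = √24: A = (-4 - (1)r₂)/√24 = \frac{1}{2} - \frac{\sqrt{6}}{12}, and B = 1 - A = \frac{\sqrt{6}}{12} + \frac{1}{2}.
So u(n) = \left(\frac{1}{2} - \frac{\sqrt{6}}{12}\right)\left(-3 + \sqrt{6}\right)^n + \left(\frac{\sqrt{6}}{12} + \frac{1}{2}\right)\left(-3 - \sqrt{6}\right)^n.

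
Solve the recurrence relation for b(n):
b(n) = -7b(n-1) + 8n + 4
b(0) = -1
First-order linear with linear forcing.
Homogeneous solution: b_h(n) = A·(-7)^n.
Try particular b_p(n) = pn + q. Substituting:
  pn + q = -7(p(n-1) + q) + 8n + 4.
Matching the n-coefficient: p = -7p + 8 ⇒ p = 1.
Matching constants: q = 7p - 7q + 4 ⇒ q = \frac{11}{8}.
General: b(n) = A·(-7)^n + n + \frac{11}{8}.
Apply b(0) = -1: A + \frac{11}{8} = -1 ⇒ A = - \frac{19}{8}.
So b(n) = - \frac{19 \left(-7\right)^{n}}{8} + n + \frac{11}{8}.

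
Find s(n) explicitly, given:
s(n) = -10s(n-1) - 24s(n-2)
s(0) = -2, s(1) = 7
Characteristic equation: x² + 10x + 24 = 0, which factors as (x - (-6))(x - (-4)) = 0.
Roots r₁ = -6, r₂ = -4 (distinct).
General solution: s(n) = A·(-6)^n + B·(-4)^n.
From s(0) = -2: A + B = -2.
From s(1) = 7: -6A - 4B = 7.
Solving: A = \frac{1}{2}, B = - \frac{5}{2}.
So s(n) = - \frac{5 \left(-4\right)^{n}}{2} + \frac{\left(-6\right)^{n}}{2}.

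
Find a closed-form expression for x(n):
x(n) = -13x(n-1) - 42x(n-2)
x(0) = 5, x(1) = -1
Characteristic equation: x² + 13x + 42 = 0, which factors as (x - (-6))(x - (-7)) = 0.
Roots r₁ = -6, r₂ = -7 (distinct).
General solution: x(n) = A·(-6)^n + B·(-7)^n.
From x(0) = 5: A + B = 5.
From x(1) = -1: -6A - 7B = -1.
Solving: A = 34, B = -29.
So x(n) = 34 \left(-6\right)^{n} - 29 \left(-7\right)^{n}.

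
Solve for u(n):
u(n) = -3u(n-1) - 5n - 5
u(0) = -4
First-order linear with linear forcing.
Homogeneous solution: u_h(n) = A·(-3)^n.
Try particular u_p(n) = pn + q. Substituting:
  pn + q = -3(p(n-1) + q) - 5n - 5.
Matching the n-coefficient: p = -3p - 5 ⇒ p = - \frac{5}{4}.
Matching constants: q = 3p - 3q - 5 ⇒ q = - \frac{35}{16}.
General: u(n) = A·(-3)^n - \frac{5 n}{4} - \frac{35}{16}.
Apply u(0) = -4: A - \frac{35}{16} = -4 ⇒ A = - \frac{29}{16}.
So u(n) = - \frac{29 \left(-3\right)^{n}}{16} - \frac{5 n}{4} - \frac{35}{16}.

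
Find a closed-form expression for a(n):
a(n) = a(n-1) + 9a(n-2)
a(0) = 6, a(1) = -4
Characteristic equation: x² - x - 9 = 0.
Discriminant Δ = (1)² + 4·(9) = 37.
Roots r₁,₂ = (1 ± √37)/2, so r₁ = \frac{1}{2} + \frac{\sqrt{37}}{2}, r₂ = \frac{1}{2} - \frac{\sqrt{37}}{2}.
General solution: a(n) = A·r₁^n + B·r₂^n.
From the initial conditions, A + B = 6 and r₁A + r₂B = -4.
Since r₁ - r₂ = √37: A = (-4 - (6)r₂)/√37 = 3 - \frac{7 \sqrt{37}}{37}, and B = 6 - A = \frac{7 \sqrt{37}}{37} + 3.
So a(n) = \left(3 - \frac{7 \sqrt{37}}{37}\right)\left(\frac{1}{2} + \frac{\sqrt{37}}{2}\right)^n + \left(\frac{7 \sqrt{37}}{37} + 3\right)\left(\frac{1}{2} - \frac{\sqrt{37}}{2}\right)^n.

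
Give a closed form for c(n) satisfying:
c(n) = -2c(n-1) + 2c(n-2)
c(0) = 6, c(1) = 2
Characteristic equation: x² + 2x - 2 = 0.
Discriminant Δ = (-2)² + 4·(2) = 12.
Roots r₁,₂ = (-2 ± √12)/2, so r₁ = -1 + \sqrt{3}, r₂ = - \sqrt{3} - 1.
General solution: c(n) = A·r₁^n + B·r₂^n.
From the initial conditions, A + B = 6 and r₁A + r₂B = 2.
Since r₁ - r₂ = √12: A = (2 - (6)r₂)/√12 = \frac{4 \sqrt{3}}{3} + 3, and B = 6 - A = 3 - \frac{4 \sqrt{3}}{3}.
So c(n) = \left(\frac{4 \sqrt{3}}{3} + 3\right)\left(-1 + \sqrt{3}\right)^n + \left(3 - \frac{4 \sqrt{3}}{3}\right)\left(- \sqrt{3} - 1\right)^n.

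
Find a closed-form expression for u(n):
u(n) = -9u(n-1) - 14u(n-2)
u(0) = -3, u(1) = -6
Characteristic equation: x² + 9x + 14 = 0, which factors as (x - (-2))(x - (-7)) = 0.
Roots r₁ = -2, r₂ = -7 (distinct).
General solution: u(n) = A·(-2)^n + B·(-7)^n.
From u(0) = -3: A + B = -3.
From u(1) = -6: -2A - 7B = -6.
Solving: A = - \frac{27}{5}, B = \frac{12}{5}.
So u(n) = - \frac{27 \left(-2\right)^{n}}{5} + \frac{12 \left(-7\right)^{n}}{5}.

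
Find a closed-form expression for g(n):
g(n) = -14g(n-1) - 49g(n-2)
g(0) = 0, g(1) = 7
Characteristic equation: x² + 14x + 49 = 0, which is (x - (-7))².
Repeated root r = -7.
General solution: g(n) = (A + Bn)·(-7)^n.
From g(0) = 0: A = 0.
From g(1) = 7: (A + B)·(-7) = 7 ⇒ B = -1.
So g(n) = \left(- n\right) \cdot (-7)^n.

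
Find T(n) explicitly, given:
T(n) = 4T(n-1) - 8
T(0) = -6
First-order linear non-homogeneous.
Homogeneous solution: T_h(n) = A·(4)^n.
Try constant particular solution T_p = K: K = 4K - 8 ⇒ K = \frac{8}{3}.
General: T(n) = A·(4)^n + \frac{8}{3}.
Apply T(0) = -6: A + \frac{8}{3} = -6 ⇒ A = - \frac{26}{3}.
So T(n) = \frac{8}{3} - \frac{26 \cdot 4^{n}}{3}.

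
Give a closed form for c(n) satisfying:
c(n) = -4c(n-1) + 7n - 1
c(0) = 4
First-order linear with linear forcing.
Homogeneous solution: c_h(n) = A·(-4)^n.
Try particular c_p(n) = pn + q. Substituting:
  pn + q = -4(p(n-1) + q) + 7n - 1.
Matching the n-coefficient: p = -4p + 7 ⇒ p = \frac{7}{5}.
Matching constants: q = 4p - 4q - 1 ⇒ q = \frac{23}{25}.
General: c(n) = A·(-4)^n + \frac{7 n}{5} + \frac{23}{25}.
Apply c(0) = 4: A + \frac{23}{25} = 4 ⇒ A = \frac{77}{25}.
So c(n) = \frac{77 \left(-4\right)^{n}}{25} + \frac{7 n}{5} + \frac{23}{25}.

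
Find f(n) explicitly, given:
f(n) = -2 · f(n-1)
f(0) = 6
Pure geometric recurrence with ratio -2.
By induction f(n) = f(0) · (-2)^n = 6 \left(-2\right)^{n}.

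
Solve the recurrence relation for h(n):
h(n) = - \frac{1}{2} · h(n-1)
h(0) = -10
Pure geometric recurrence with ratio - \frac{1}{2}.
By induction h(n) = h(0) · (- \frac{1}{2})^n = - 10 \left(- \frac{1}{2}\right)^{n}.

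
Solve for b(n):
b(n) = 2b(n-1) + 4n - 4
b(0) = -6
First-order linear with linear forcing.
Homogeneous solution: b_h(n) = A·(2)^n.
Try particular b_p(n) = pn + q. Substituting:
  pn + q = 2(p(n-1) + q) + 4n - 4.
Matching the n-coefficient: p = 2p + 4 ⇒ p = -4.
Matching constants: q = -2p + 2q - 4 ⇒ q = -4.
General: b(n) = A·(2)^n - 4 n - 4.
Apply b(0) = -6: A - 4 = -6 ⇒ A = -2.
So b(n) = - 2 \cdot 2^{n} - 4 n - 4.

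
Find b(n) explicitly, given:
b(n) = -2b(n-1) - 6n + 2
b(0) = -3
First-order linear with linear forcing.
Homogeneous solution: b_h(n) = A·(-2)^n.
Try particular b_p(n) = pn + q. Substituting:
  pn + q = -2(p(n-1) + q) - 6n + 2.
Matching the n-coefficient: p = -2p - 6 ⇒ p = -2.
Matching constants: q = 2p - 2q + 2 ⇒ q = - \frac{2}{3}.
General: b(n) = A·(-2)^n - 2 n - \frac{2}{3}.
Apply b(0) = -3: A - \frac{2}{3} = -3 ⇒ A = - \frac{7}{3}.
So b(n) = - \frac{7 \left(-2\right)^{n}}{3} - 2 n - \frac{2}{3}.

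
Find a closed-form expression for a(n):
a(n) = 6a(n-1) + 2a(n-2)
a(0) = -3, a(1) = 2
Characteristic equation: x² - 6x - 2 = 0.
Discriminant Δ = (6)² + 4·(2) = 44.
Roots r₁,₂ = (6 ± √44)/2, so r₁ = 3 + \sqrt{11}, r₂ = 3 - \sqrt{11}.
General solution: a(n) = A·r₁^n + B·r₂^n.
From the initial conditions, A + B = -3 and r₁A + r₂B = 2.
Since r₁ - r₂ = √44: A = (2 - (-3)r₂)/√44 = - \frac{3}{2} + \frac{\sqrt{11}}{2}, and B = -3 - A = - \frac{\sqrt{11}}{2} - \frac{3}{2}.
So a(n) = \left(- \frac{3}{2} + \frac{\sqrt{11}}{2}\right)\left(3 + \sqrt{11}\right)^n + \left(- \frac{\sqrt{11}}{2} - \frac{3}{2}\right)\left(3 - \sqrt{11}\right)^n.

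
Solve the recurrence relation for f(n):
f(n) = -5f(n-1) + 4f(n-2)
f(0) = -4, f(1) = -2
Characteristic equation: x² + 5x - 4 = 0.
Discriminant Δ = (-5)² + 4·(4) = 41.
Roots r₁,₂ = (-5 ± √41)/2, so r₁ = - \frac{5}{2} + \frac{\sqrt{41}}{2}, r₂ = - \frac{\sqrt{41}}{2} - \frac{5}{2}.
General solution: f(n) = A·r₁^n + B·r₂^n.
From the initial conditions, A + B = -4 and r₁A + r₂B = -2.
Since r₁ - r₂ = √41: A = (-2 - (-4)r₂)/√41 = -2 - \frac{12 \sqrt{41}}{41}, and B = -4 - A = -2 + \frac{12 \sqrt{41}}{41}.
So f(n) = \left(-2 - \frac{12 \sqrt{41}}{41}\right)\left(- \frac{5}{2} + \frac{\sqrt{41}}{2}\right)^n + \left(-2 + \frac{12 \sqrt{41}}{41}\right)\left(- \frac{\sqrt{41}}{2} - \frac{5}{2}\right)^n.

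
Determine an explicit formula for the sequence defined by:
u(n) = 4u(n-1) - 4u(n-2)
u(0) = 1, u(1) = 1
Characteristic equation: x² - 4x + 4 = 0, which is (x - (2))².
Repeated root r = 2.
General solution: u(n) = (A + Bn)·(2)^n.
From u(0) = 1: A = 1.
From u(1) = 1: (A + B)·(2) = 1 ⇒ B = - \frac{1}{2}.
So u(n) = \left(1 - \frac{n}{2}\right) \cdot (2)^n.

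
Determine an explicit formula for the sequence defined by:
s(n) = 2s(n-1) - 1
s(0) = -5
First-order linear non-homogeneous.
Homogeneous solution: s_h(n) = A·(2)^n.
Try constant particular solution s_p = K: K = 2K - 1 ⇒ K = 1.
General: s(n) = A·(2)^n + 1.
Apply s(0) = -5: A + 1 = -5 ⇒ A = -6.
So s(n) = 1 - 6 \cdot 2^{n}.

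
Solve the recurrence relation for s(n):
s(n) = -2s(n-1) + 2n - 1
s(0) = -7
First-order linear with linear forcing.
Homogeneous solution: s_h(n) = A·(-2)^n.
Try particular s_p(n) = pn + q. Substituting:
  pn + q = -2(p(n-1) + q) + 2n - 1.
Matching the n-coefficient: p = -2p + 2 ⇒ p = \frac{2}{3}.
Matching constants: q = 2p - 2q - 1 ⇒ q = \frac{1}{9}.
General: s(n) = A·(-2)^n + \frac{2 n}{3} + \frac{1}{9}.
Apply s(0) = -7: A + \frac{1}{9} = -7 ⇒ A = - \frac{64}{9}.
So s(n) = - \frac{64 \left(-2\right)^{n}}{9} + \frac{2 n}{3} + \frac{1}{9}.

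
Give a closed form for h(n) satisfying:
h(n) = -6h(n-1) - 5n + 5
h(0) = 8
First-order linear with linear forcing.
Homogeneous solution: h_h(n) = A·(-6)^n.
Try particular h_p(n) = pn + q. Substituting:
  pn + q = -6(p(n-1) + q) - 5n + 5.
Matching the n-coefficient: p = -6p - 5 ⇒ p = - \frac{5}{7}.
Matching constants: q = 6p - 6q + 5 ⇒ q = \frac{5}{49}.
General: h(n) = A·(-6)^n - \frac{5 n}{7} + \frac{5}{49}.
Apply h(0) = 8: A + \frac{5}{49} = 8 ⇒ A = \frac{387}{49}.
So h(n) = \frac{387 \left(-6\right)^{n}}{49} - \frac{5 n}{7} + \frac{5}{49}.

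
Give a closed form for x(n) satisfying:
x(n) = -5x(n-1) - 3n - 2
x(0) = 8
First-order linear with linear forcing.
Homogeneous solution: x_h(n) = A·(-5)^n.
Try particular x_p(n) = pn + q. Substituting:
  pn + q = -5(p(n-1) + q) - 3n - 2.
Matching the n-coefficient: p = -5p - 3 ⇒ p = - \frac{1}{2}.
Matching constants: q = 5p - 5q - 2 ⇒ q = - \frac{3}{4}.
General: x(n) = A·(-5)^n - \frac{n}{2} - \frac{3}{4}.
Apply x(0) = 8: A - \frac{3}{4} = 8 ⇒ A = \frac{35}{4}.
So x(n) = \frac{35 \left(-5\right)^{n}}{4} - \frac{n}{2} - \frac{3}{4}.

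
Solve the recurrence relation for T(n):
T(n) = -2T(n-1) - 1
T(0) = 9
First-order linear non-homogeneous.
Homogeneous solution: T_h(n) = A·(-2)^n.
Try constant particular solution T_p = K: K = -2K - 1 ⇒ K = - \frac{1}{3}.
General: T(n) = A·(-2)^n - \frac{1}{3}.
Apply T(0) = 9: A - \frac{1}{3} = 9 ⇒ A = \frac{28}{3}.
So T(n) = \frac{28 \left(-2\right)^{n}}{3} - \frac{1}{3}.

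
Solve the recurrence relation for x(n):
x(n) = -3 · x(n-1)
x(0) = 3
Pure geometric recurrence with ratio -3.
By induction x(n) = x(0) · (-3)^n = 3 \left(-3\right)^{n}.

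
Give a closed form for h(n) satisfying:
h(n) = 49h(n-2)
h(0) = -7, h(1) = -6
Characteristic equation: x² - 49 = 0, which factors as (x - (7))(x - (-7)) = 0.
Roots r₁ = 7, r₂ = -7 (distinct).
General solution: h(n) = A·(7)^n + B·(-7)^n.
From h(0) = -7: A + B = -7.
From h(1) = -6: 7A - 7B = -6.
Solving: A = - \frac{55}{14}, B = - \frac{43}{14}.
So h(n) = - \frac{43 \left(-7\right)^{n}}{14} - \frac{55 \cdot 7^{n}}{14}.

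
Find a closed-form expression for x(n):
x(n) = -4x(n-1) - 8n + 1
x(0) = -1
First-order linear with linear forcing.
Homogeneous solution: x_h(n) = A·(-4)^n.
Try particular x_p(n) = pn + q. Substituting:
  pn + q = -4(p(n-1) + q) - 8n + 1.
Matching the n-coefficient: p = -4p - 8 ⇒ p = - \frac{8}{5}.
Matching constants: q = 4p - 4q + 1 ⇒ q = - \frac{27}{25}.
General: x(n) = A·(-4)^n - \frac{8 n}{5} - \frac{27}{25}.
Apply x(0) = -1: A - \frac{27}{25} = -1 ⇒ A = \frac{2}{25}.
So x(n) = \frac{2 \left(-4\right)^{n}}{25} - \frac{8 n}{5} - \frac{27}{25}.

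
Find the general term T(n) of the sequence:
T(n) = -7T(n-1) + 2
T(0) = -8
First-order linear non-homogeneous.
Homogeneous solution: T_h(n) = A·(-7)^n.
Try constant particular solution T_p = K: K = -7K + 2 ⇒ K = \frac{1}{4}.
General: T(n) = A·(-7)^n + \frac{1}{4}.
Apply T(0) = -8: A + \frac{1}{4} = -8 ⇒ A = - \frac{33}{4}.
So T(n) = \frac{1}{4} - \frac{33 \left(-7\right)^{n}}{4}.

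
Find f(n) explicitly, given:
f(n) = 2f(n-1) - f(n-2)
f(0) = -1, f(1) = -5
Characteristic equation: x² - 2x + 1 = 0, which is (x - (1))².
Repeated root r = 1.
General solution: f(n) = (A + Bn)·(1)^n.
From f(0) = -1: A = -1.
From f(1) = -5: (A + B)·(1) = -5 ⇒ B = -4.
So f(n) = \left(- 4 n - 1\right) \cdot (1)^n.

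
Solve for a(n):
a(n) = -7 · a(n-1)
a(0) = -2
Pure geometric recurrence with ratio -7.
By induction a(n) = a(0) · (-7)^n = - 2 \left(-7\right)^{n}.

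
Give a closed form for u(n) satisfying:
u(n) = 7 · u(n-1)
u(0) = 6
Pure geometric recurrence with ratio 7.
By induction u(n) = u(0) · (7)^n = 6 \cdot 7^{n}.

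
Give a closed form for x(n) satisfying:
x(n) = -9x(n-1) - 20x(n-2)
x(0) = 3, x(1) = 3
Characteristic equation: x² + 9x + 20 = 0, which factors as (x - (-4))(x - (-5)) = 0.
Roots r₁ = -4, r₂ = -5 (distinct).
General solution: x(n) = A·(-4)^n + B·(-5)^n.
From x(0) = 3: A + B = 3.
From x(1) = 3: -4A - 5B = 3.
Solving: A = 18, B = -15.
So x(n) = 18 \left(-4\right)^{n} - 15 \left(-5\right)^{n}.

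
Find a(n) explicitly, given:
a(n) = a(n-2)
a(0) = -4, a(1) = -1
Characteristic equation: x² - 1 = 0, which factors as (x - (-1))(x - (1)) = 0.
Roots r₁ = -1, r₂ = 1 (distinct).
General solution: a(n) = A·(-1)^n + B·(1)^n.
From a(0) = -4: A + B = -4.
From a(1) = -1: -A + B = -1.
Solving: A = - \frac{3}{2}, B = - \frac{5}{2}.
So a(n) = - \frac{3 \left(-1\right)^{n}}{2} - \frac{5}{2}.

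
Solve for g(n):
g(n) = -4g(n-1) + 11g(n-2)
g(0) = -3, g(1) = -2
Characteristic equation: x² + 4x - 11 = 0.
Discriminant Δ = (-4)² + 4·(11) = 60.
Roots r₁,₂ = (-4 ± √60)/2, so r₁ = -2 + \sqrt{15}, r₂ = - \sqrt{15} - 2.
General solution: g(n) = A·r₁^n + B·r₂^n.
From the initial conditions, A + B = -3 and r₁A + r₂B = -2.
Since r₁ - r₂ = √60: A = (-2 - (-3)r₂)/√60 = - \frac{3}{2} - \frac{4 \sqrt{15}}{15}, and B = -3 - A = - \frac{3}{2} + \frac{4 \sqrt{15}}{15}.
So g(n) = \left(- \frac{3}{2} - \frac{4 \sqrt{15}}{15}\right)\left(-2 + \sqrt{15}\right)^n + \left(- \frac{3}{2} + \frac{4 \sqrt{15}}{15}\right)\left(- \sqrt{15} - 2\right)^n.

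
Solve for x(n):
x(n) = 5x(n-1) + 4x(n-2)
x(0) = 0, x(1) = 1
Characteristic equation: x² - 5x - 4 = 0.
Discriminant Δ = (5)² + 4·(4) = 41.
Roots r₁,₂ = (5 ± √41)/2, so r₁ = \frac{5}{2} + \frac{\sqrt{41}}{2}, r₂ = \frac{5}{2} - \frac{\sqrt{41}}{2}.
General solution: x(n) = A·r₁^n + B·r₂^n.
From the initial conditions, A + B = 0 and r₁A + r₂B = 1.
Since r₁ - r₂ = √41: A = (1 - (0)r₂)/√41 = \frac{\sqrt{41}}{41}, and B = 0 - A = - \frac{\sqrt{41}}{41}.
So x(n) = \left(\frac{\sqrt{41}}{41}\right)\left(\frac{5}{2} + \frac{\sqrt{41}}{2}\right)^n + \left(- \frac{\sqrt{41}}{41}\right)\left(\frac{5}{2} - \frac{\sqrt{41}}{2}\right)^n.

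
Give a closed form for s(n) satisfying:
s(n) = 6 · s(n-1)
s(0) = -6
Pure geometric recurrence with ratio 6.
By induction s(n) = s(0) · (6)^n = - 6 \cdot 6^{n}.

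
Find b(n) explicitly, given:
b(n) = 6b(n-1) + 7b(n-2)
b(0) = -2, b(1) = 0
Characteristic equation: x² - 6x - 7 = 0, which factors as (x - (7))(x - (-1)) = 0.
Roots r₁ = 7, r₂ = -1 (distinct).
General solution: b(n) = A·(7)^n + B·(-1)^n.
From b(0) = -2: A + B = -2.
From b(1) = 0: 7A - B = 0.
Solving: A = - \frac{1}{4}, B = - \frac{7}{4}.
So b(n) = - \frac{7 \left(-1\right)^{n}}{4} - \frac{7^{n}}{4}.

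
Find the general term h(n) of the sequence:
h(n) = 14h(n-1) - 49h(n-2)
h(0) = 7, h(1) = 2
Characteristic equation: x² - 14x + 49 = 0, which is (x - (7))².
Repeated root r = 7.
General solution: h(n) = (A + Bn)·(7)^n.
From h(0) = 7: A = 7.
From h(1) = 2: (A + B)·(7) = 2 ⇒ B = - \frac{47}{7}.
So h(n) = \left(7 - \frac{47 n}{7}\right) \cdot (7)^n.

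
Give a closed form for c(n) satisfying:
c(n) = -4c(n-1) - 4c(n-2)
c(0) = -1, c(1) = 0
Characteristic equation: x² + 4x + 4 = 0, which is (x - (-2))².
Repeated root r = -2.
General solution: c(n) = (A + Bn)·(-2)^n.
From c(0) = -1: A = -1.
From c(1) = 0: (A + B)·(-2) = 0 ⇒ B = 1.
So c(n) = \left(n - 1\right) \cdot (-2)^n.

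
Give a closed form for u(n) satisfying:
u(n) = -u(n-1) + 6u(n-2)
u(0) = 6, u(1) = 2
Characteristic equation: x² + x - 6 = 0, which factors as (x - (2))(x - (-3)) = 0.
Roots r₁ = 2, r₂ = -3 (distinct).
General solution: u(n) = A·(2)^n + B·(-3)^n.
From u(0) = 6: A + B = 6.
From u(1) = 2: 2A - 3B = 2.
Solving: A = 4, B = 2.
So u(n) = 2 \left(-3\right)^{n} + 4 \cdot 2^{n}.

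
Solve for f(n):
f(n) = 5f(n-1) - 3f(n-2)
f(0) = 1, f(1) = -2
Characteristic equation: x² - 5x + 3 = 0.
Discriminant Δ = (5)² + 4·(-3) = 13.
Roots r₁,₂ = (5 ± √13)/2, so r₁ = \frac{\sqrt{13}}{2} + \frac{5}{2}, r₂ = \frac{5}{2} - \frac{\sqrt{13}}{2}.
General solution: f(n) = A·r₁^n + B·r₂^n.
From the initial conditions, A + B = 1 and r₁A + r₂B = -2.
Since r₁ - r₂ = √13: A = (-2 - (1)r₂)/√13 = \frac{1}{2} - \frac{9 \sqrt{13}}{26}, and B = 1 - A = \frac{1}{2} + \frac{9 \sqrt{13}}{26}.
So f(n) = \left(\frac{1}{2} - \frac{9 \sqrt{13}}{26}\right)\left(\frac{\sqrt{13}}{2} + \frac{5}{2}\right)^n + \left(\frac{1}{2} + \frac{9 \sqrt{13}}{26}\right)\left(\frac{5}{2} - \frac{\sqrt{13}}{2}\right)^n.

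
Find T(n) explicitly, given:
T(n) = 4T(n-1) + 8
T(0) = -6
First-order linear non-homogeneous.
Homogeneous solution: T_h(n) = A·(4)^n.
Try constant particular solution T_p = K: K = 4K + 8 ⇒ K = - \frac{8}{3}.
General: T(n) = A·(4)^n - \frac{8}{3}.
Apply T(0) = -6: A - \frac{8}{3} = -6 ⇒ A = - \frac{10}{3}.
So T(n) = - \frac{10 \cdot 4^{n}}{3} - \frac{8}{3}.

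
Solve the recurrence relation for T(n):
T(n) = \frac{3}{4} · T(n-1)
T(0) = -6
Pure geometric recurrence with ratio \frac{3}{4}.
By induction T(n) = T(0) · (\frac{3}{4})^n = - 6 \left(\frac{3}{4}\right)^{n}.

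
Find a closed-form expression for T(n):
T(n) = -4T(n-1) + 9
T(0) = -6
First-order linear non-homogeneous.
Homogeneous solution: T_h(n) = A·(-4)^n.
Try constant particular solution T_p = K: K = -4K + 9 ⇒ K = \frac{9}{5}.
General: T(n) = A·(-4)^n + \frac{9}{5}.
Apply T(0) = -6: A + \frac{9}{5} = -6 ⇒ A = - \frac{39}{5}.
So T(n) = \frac{9}{5} - \frac{39 \left(-4\right)^{n}}{5}.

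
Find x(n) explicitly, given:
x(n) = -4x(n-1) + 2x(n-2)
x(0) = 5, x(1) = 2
Characteristic equation: x² + 4x - 2 = 0.
Discriminant Δ = (-4)² + 4·(2) = 24.
Roots r₁,₂ = (-4 ± √24)/2, so r₁ = -2 + \sqrt{6}, r₂ = - \sqrt{6} - 2.
General solution: x(n) = A·r₁^n + B·r₂^n.
From the initial conditions, A + B = 5 and r₁A + r₂B = 2.
Since r₁ - r₂ = √24: A = (2 - (5)r₂)/√24 = \sqrt{6} + \frac{5}{2}, and B = 5 - A = \frac{5}{2} - \sqrt{6}.
So x(n) = \left(\sqrt{6} + \frac{5}{2}\right)\left(-2 + \sqrt{6}\right)^n + \left(\frac{5}{2} - \sqrt{6}\right)\left(- \sqrt{6} - 2\right)^n.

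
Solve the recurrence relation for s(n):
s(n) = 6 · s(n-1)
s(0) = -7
Pure geometric recurrence with ratio 6.
By induction s(n) = s(0) · (6)^n = - 7 \cdot 6^{n}.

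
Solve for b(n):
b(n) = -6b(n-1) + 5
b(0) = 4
First-order linear non-homogeneous.
Homogeneous solution: b_h(n) = A·(-6)^n.
Try constant particular solution b_p = K: K = -6K + 5 ⇒ K = \frac{5}{7}.
General: b(n) = A·(-6)^n + \frac{5}{7}.
Apply b(0) = 4: A + \frac{5}{7} = 4 ⇒ A = \frac{23}{7}.
So b(n) = \frac{23 \left(-6\right)^{n}}{7} + \frac{5}{7}.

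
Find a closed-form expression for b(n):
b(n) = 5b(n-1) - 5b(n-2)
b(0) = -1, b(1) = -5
Characteristic equation: x² - 5x + 5 = 0.
Discriminant Δ = (5)² + 4·(-5) = 5.
Roots r₁,₂ = (5 ± √5)/2, so r₁ = \frac{\sqrt{5}}{2} + \frac{5}{2}, r₂ = \frac{5}{2} - \frac{\sqrt{5}}{2}.
General solution: b(n) = A·r₁^n + B·r₂^n.
From the initial conditions, A + B = -1 and r₁A + r₂B = -5.
Since r₁ - r₂ = √5: A = (-5 - (-1)r₂)/√5 = - \frac{\sqrt{5}}{2} - \frac{1}{2}, and B = -1 - A = - \frac{1}{2} + \frac{\sqrt{5}}{2}.
So b(n) = \left(- \frac{\sqrt{5}}{2} - \frac{1}{2}\right)\left(\frac{\sqrt{5}}{2} + \frac{5}{2}\right)^n + \left(- \frac{1}{2} + \frac{\sqrt{5}}{2}\right)\left(\frac{5}{2} - \frac{\sqrt{5}}{2}\right)^n.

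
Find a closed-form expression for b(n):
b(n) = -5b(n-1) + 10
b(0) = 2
First-order linear non-homogeneous.
Homogeneous solution: b_h(n) = A·(-5)^n.
Try constant particular solution b_p = K: K = -5K + 10 ⇒ K = \frac{5}{3}.
General: b(n) = A·(-5)^n + \frac{5}{3}.
Apply b(0) = 2: A + \frac{5}{3} = 2 ⇒ A = \frac{1}{3}.
So b(n) = \frac{\left(-5\right)^{n}}{3} + \frac{5}{3}.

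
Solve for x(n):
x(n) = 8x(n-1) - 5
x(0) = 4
First-order linear non-homogeneous.
Homogeneous solution: x_h(n) = A·(8)^n.
Try constant particular solution x_p = K: K = 8K - 5 ⇒ K = \frac{5}{7}.
General: x(n) = A·(8)^n + \frac{5}{7}.
Apply x(0) = 4: A + \frac{5}{7} = 4 ⇒ A = \frac{23}{7}.
So x(n) = \frac{23 \cdot 8^{n}}{7} + \frac{5}{7}.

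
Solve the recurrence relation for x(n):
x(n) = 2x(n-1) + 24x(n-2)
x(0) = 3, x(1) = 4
Characteristic equation: x² - 2x - 24 = 0, which factors as (x - (6))(x - (-4)) = 0.
Roots r₁ = 6, r₂ = -4 (distinct).
General solution: x(n) = A·(6)^n + B·(-4)^n.
From x(0) = 3: A + B = 3.
From x(1) = 4: 6A - 4B = 4.
Solving: A = \frac{8}{5}, B = \frac{7}{5}.
So x(n) = \frac{7 \left(-4\right)^{n}}{5} + \frac{8 \cdot 6^{n}}{5}.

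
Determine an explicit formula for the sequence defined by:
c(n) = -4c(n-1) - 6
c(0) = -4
First-order linear non-homogeneous.
Homogeneous solution: c_h(n) = A·(-4)^n.
Try constant particular solution c_p = K: K = -4K - 6 ⇒ K = - \frac{6}{5}.
General: c(n) = A·(-4)^n - \frac{6}{5}.
Apply c(0) = -4: A - \frac{6}{5} = -4 ⇒ A = - \frac{14}{5}.
So c(n) = - \frac{14 \left(-4\right)^{n}}{5} - \frac{6}{5}.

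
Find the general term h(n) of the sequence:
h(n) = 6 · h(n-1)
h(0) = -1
Pure geometric recurrence with ratio 6.
By induction h(n) = h(0) · (6)^n = - 6^{n}.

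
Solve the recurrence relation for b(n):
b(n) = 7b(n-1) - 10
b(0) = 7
First-order linear non-homogeneous.
Homogeneous solution: b_h(n) = A·(7)^n.
Try constant particular solution b_p = K: K = 7K - 10 ⇒ K = \frac{5}{3}.
General: b(n) = A·(7)^n + \frac{5}{3}.
Apply b(0) = 7: A + \frac{5}{3} = 7 ⇒ A = \frac{16}{3}.
So b(n) = \frac{16 \cdot 7^{n}}{3} + \frac{5}{3}.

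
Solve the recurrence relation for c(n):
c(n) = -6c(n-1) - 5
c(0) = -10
First-order linear non-homogeneous.
Homogeneous solution: c_h(n) = A·(-6)^n.
Try constant particular solution c_p = K: K = -6K - 5 ⇒ K = - \frac{5}{7}.
General: c(n) = A·(-6)^n - \frac{5}{7}.
Apply c(0) = -10: A - \frac{5}{7} = -10 ⇒ A = - \frac{65}{7}.
So c(n) = - \frac{65 \left(-6\right)^{n}}{7} - \frac{5}{7}.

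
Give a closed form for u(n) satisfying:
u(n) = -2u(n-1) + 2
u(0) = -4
First-order linear non-homogeneous.
Homogeneous solution: u_h(n) = A·(-2)^n.
Try constant particular solution u_p = K: K = -2K + 2 ⇒ K = \frac{2}{3}.
General: u(n) = A·(-2)^n + \frac{2}{3}.
Apply u(0) = -4: A + \frac{2}{3} = -4 ⇒ A = - \frac{14}{3}.
So u(n) = \frac{2}{3} - \frac{14 \left(-2\right)^{n}}{3}.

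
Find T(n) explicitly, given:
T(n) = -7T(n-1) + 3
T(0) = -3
First-order linear non-homogeneous.
Homogeneous solution: T_h(n) = A·(-7)^n.
Try constant particular solution T_p = K: K = -7K + 3 ⇒ K = \frac{3}{8}.
General: T(n) = A·(-7)^n + \frac{3}{8}.
Apply T(0) = -3: A + \frac{3}{8} = -3 ⇒ A = - \frac{27}{8}.
So T(n) = \frac{3}{8} - \frac{27 \left(-7\right)^{n}}{8}.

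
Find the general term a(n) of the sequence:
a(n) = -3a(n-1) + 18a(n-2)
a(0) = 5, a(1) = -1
Characteristic equation: x² + 3x - 18 = 0, which factors as (x - (3))(x - (-6)) = 0.
Roots r₁ = 3, r₂ = -6 (distinct).
General solution: a(n) = A·(3)^n + B·(-6)^n.
From a(0) = 5: A + B = 5.
From a(1) = -1: 3A - 6B = -1.
Solving: A = \frac{29}{9}, B = \frac{16}{9}.
So a(n) = \frac{16 \left(-6\right)^{n}}{9} + \frac{29 \cdot 3^{n}}{9}.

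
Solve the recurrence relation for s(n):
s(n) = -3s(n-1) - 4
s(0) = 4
First-order linear non-homogeneous.
Homogeneous solution: s_h(n) = A·(-3)^n.
Try constant particular solution s_p = K: K = -3K - 4 ⇒ K = -1.
General: s(n) = A·(-3)^n - 1.
Apply s(0) = 4: A - 1 = 4 ⇒ A = 5.
So s(n) = 5 \left(-3\right)^{n} - 1.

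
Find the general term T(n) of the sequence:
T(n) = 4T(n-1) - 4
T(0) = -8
First-order linear non-homogeneous.
Homogeneous solution: T_h(n) = A·(4)^n.
Try constant particular solution T_p = K: K = 4K - 4 ⇒ K = \frac{4}{3}.
General: T(n) = A·(4)^n + \frac{4}{3}.
Apply T(0) = -8: A + \frac{4}{3} = -8 ⇒ A = - \frac{28}{3}.
So T(n) = \frac{4}{3} - \frac{28 \cdot 4^{n}}{3}.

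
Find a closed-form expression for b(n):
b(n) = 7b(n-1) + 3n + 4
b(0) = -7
First-order linear with linear forcing.
Homogeneous solution: b_h(n) = A·(7)^n.
Try particular b_p(n) = pn + q. Substituting:
  pn + q = 7(p(n-1) + q) + 3n + 4.
Matching the n-coefficient: p = 7p + 3 ⇒ p = - \frac{1}{2}.
Matching constants: q = -7p + 7q + 4 ⇒ q = - \frac{5}{4}.
General: b(n) = A·(7)^n - \frac{n}{2} - \frac{5}{4}.
Apply b(0) = -7: A - \frac{5}{4} = -7 ⇒ A = - \frac{23}{4}.
So b(n) = - \frac{23 \cdot 7^{n}}{4} - \frac{n}{2} - \frac{5}{4}.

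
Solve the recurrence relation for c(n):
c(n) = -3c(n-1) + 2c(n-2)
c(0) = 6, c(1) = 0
Characteristic equation: x² + 3x - 2 = 0.
Discriminant Δ = (-3)² + 4·(2) = 17.
Roots r₁,₂ = (-3 ± √17)/2, so r₁ = - \frac{3}{2} + \frac{\sqrt{17}}{2}, r₂ = - \frac{\sqrt{17}}{2} - \frac{3}{2}.
General solution: c(n) = A·r₁^n + B·r₂^n.
From the initial conditions, A + B = 6 and r₁A + r₂B = 0.
Since r₁ - r₂ = √17: A = (0 - (6)r₂)/√17 = \frac{9 \sqrt{17}}{17} + 3, and B = 6 - A = 3 - \frac{9 \sqrt{17}}{17}.
So c(n) = \left(\frac{9 \sqrt{17}}{17} + 3\right)\left(- \frac{3}{2} + \frac{\sqrt{17}}{2}\right)^n + \left(3 - \frac{9 \sqrt{17}}{17}\right)\left(- \frac{\sqrt{17}}{2} - \frac{3}{2}\right)^n.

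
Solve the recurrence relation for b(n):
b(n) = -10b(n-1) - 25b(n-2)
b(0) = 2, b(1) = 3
Characteristic equation: x² + 10x + 25 = 0, which is (x - (-5))².
Repeated root r = -5.
General solution: b(n) = (A + Bn)·(-5)^n.
From b(0) = 2: A = 2.
From b(1) = 3: (A + B)·(-5) = 3 ⇒ B = - \frac{13}{5}.
So b(n) = \left(2 - \frac{13 n}{5}\right) \cdot (-5)^n.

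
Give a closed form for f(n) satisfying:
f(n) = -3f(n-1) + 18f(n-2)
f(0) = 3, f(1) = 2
Characteristic equation: x² + 3x - 18 = 0, which factors as (x - (-6))(x - (3)) = 0.
Roots r₁ = -6, r₂ = 3 (distinct).
General solution: f(n) = A·(-6)^n + B·(3)^n.
From f(0) = 3: A + B = 3.
From f(1) = 2: -6A + 3B = 2.
Solving: A = \frac{7}{9}, B = \frac{20}{9}.
So f(n) = \frac{7 \left(-6\right)^{n}}{9} + \frac{20 \cdot 3^{n}}{9}.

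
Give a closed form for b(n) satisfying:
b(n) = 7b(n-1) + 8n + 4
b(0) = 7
First-order linear with linear forcing.
Homogeneous solution: b_h(n) = A·(7)^n.
Try particular b_p(n) = pn + q. Substituting:
  pn + q = 7(p(n-1) + q) + 8n + 4.
Matching the n-coefficient: p = 7p + 8 ⇒ p = - \frac{4}{3}.
Matching constants: q = -7p + 7q + 4 ⇒ q = - \frac{20}{9}.
General: b(n) = A·(7)^n - \frac{4 n}{3} - \frac{20}{9}.
Apply b(0) = 7: A - \frac{20}{9} = 7 ⇒ A = \frac{83}{9}.
So b(n) = \frac{83 \cdot 7^{n}}{9} - \frac{4 n}{3} - \frac{20}{9}.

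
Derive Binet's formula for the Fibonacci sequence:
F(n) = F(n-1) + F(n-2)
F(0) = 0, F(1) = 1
This is the Fibonacci sequence.
Characteristic equation: x² - x - 1 = 0; roots r₁ = \frac{1}{2} + \frac{\sqrt{5}}{2}, r₂ = \frac{1}{2} - \frac{\sqrt{5}}{2}.
General: F(n) = A·r₁^n + B·r₂^n. Solving with F(0)=0, F(1)=1 gives A = \frac{\sqrt{5}}{5}, B = - \frac{\sqrt{5}}{5}.
So F(n) = \frac{2^{- n} \sqrt{5} \left(- \left(1 - \sqrt{5}\right)^{n} + \left(1 + \sqrt{5}\right)^{n}\right)}{5}.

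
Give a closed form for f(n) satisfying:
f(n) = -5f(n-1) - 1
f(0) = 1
First-order linear non-homogeneous.
Homogeneous solution: f_h(n) = A·(-5)^n.
Try constant particular solution f_p = K: K = -5K - 1 ⇒ K = - \frac{1}{6}.
General: f(n) = A·(-5)^n - \frac{1}{6}.
Apply f(0) = 1: A - \frac{1}{6} = 1 ⇒ A = \frac{7}{6}.
So f(n) = \frac{7 \left(-5\right)^{n}}{6} - \frac{1}{6}.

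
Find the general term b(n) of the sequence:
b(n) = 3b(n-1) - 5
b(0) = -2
First-order linear non-homogeneous.
Homogeneous solution: b_h(n) = A·(3)^n.
Try constant particular solution b_p = K: K = 3K - 5 ⇒ K = \frac{5}{2}.
General: b(n) = A·(3)^n + \frac{5}{2}.
Apply b(0) = -2: A + \frac{5}{2} = -2 ⇒ A = - \frac{9}{2}.
So b(n) = \frac{5}{2} - \frac{9 \cdot 3^{n}}{2}.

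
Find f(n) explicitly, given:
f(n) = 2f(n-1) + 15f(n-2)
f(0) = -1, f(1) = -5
Characteristic equation: x² - 2x - 15 = 0, which factors as (x - (5))(x - (-3)) = 0.
Roots r₁ = 5, r₂ = -3 (distinct).
General solution: f(n) = A·(5)^n + B·(-3)^n.
From f(0) = -1: A + B = -1.
From f(1) = -5: 5A - 3B = -5.
Solving: A = -1, B = 0.
So f(n) = - 5^{n}.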